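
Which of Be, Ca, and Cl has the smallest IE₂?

Ca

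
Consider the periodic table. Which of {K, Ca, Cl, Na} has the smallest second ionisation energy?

Ca

Consider each +1 ion: K⁺ is the bare [Ar] core; Ca⁺ still has 1 valence electron; Cl⁺ still has 6 valence electrons; Na⁺ is the bare [Ne] core.
Breaking into a closed-shell core is much more expensive than removing a leftover valence electron — K and Na have the largest IE_2 here.
Valence configurations: Ca⁺ [Ar]4s¹, Cl⁺ [Ne]3s²3p⁴.
The numbers (kJ/mol): K 3052, Ca 1145, Cl 2298, Na 4562.
So the second ionization energies run Ca < Cl < K < Na.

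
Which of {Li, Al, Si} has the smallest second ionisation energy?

IE_2 is the cost of taking one more electron from the +1 cation: Li⁺ is the bare [He] core; Al⁺ still has 2 valence electrons; Si⁺ still has 3 valence electrons.
Core electrons are held far more tightly than valence electrons, so Li tops the IE_2 order.
Valence configurations: Al⁺ [Ne]3s², Si⁺ [Ne]3s²3p¹.
Si⁺ loses a lone 3p electron whereas Al⁺ must break into a filled 3s² pair, so IE_2(Al) > IE_2(Si) even though Si has the higher nuclear charge.
Tabulated IE_2 (kJ/mol): Li 7298, Al 1817, Si 1577.
Overall IE_2 order: Si < Al < Li.

Si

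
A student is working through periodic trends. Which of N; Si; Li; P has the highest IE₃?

Li

IE_3 is the cost of taking one more electron from the +2 cation: N²⁺ still has 3 valence electrons; Si²⁺ still has 2 valence electrons; Li²⁺ is already 1 electron into the core; P²⁺ still has 3 valence electrons.
Breaking into a closed-shell core is much more expensive than removing a leftover valence electron — Li has the largest IE_3 here.
Valence configurations: N²⁺ [He]2s²2p¹, Si²⁺ [Ne]3s², P²⁺ [Ne]3s²3p¹.
P²⁺ loses a lone 3p electron whereas Si²⁺ must break into a filled 3s² pair, so IE_3(Si) > IE_3(P) even though P has the higher nuclear charge.
The numbers (kJ/mol): N 4578, Si 3232, Li 11815, P 2914.
Hence IE_3: P < Si < N < Li.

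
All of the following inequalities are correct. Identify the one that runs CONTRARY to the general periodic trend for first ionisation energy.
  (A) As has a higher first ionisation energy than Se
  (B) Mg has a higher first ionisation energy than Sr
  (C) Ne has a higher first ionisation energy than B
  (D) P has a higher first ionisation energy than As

(A)

The general trend: first ionisation energy increases across a period and decreases down a group.
(A) As (period 4, group 15) vs Se (period 4, group 16): the stated order contradicts the simple trend.
(B) Mg (period 3, group 2) vs Sr (period 5, group 2): the stated order agrees with the simple trend.
(C) Ne (period 2, group 18) vs B (period 2, group 13): the stated order agrees with the simple trend.
(D) P (period 3, group 15) vs As (period 4, group 15): the stated order agrees with the simple trend.
The exception is (A): Se (4p⁴) ionizes more easily than half-filled As (4p³).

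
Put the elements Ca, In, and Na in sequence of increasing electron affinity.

Ca, In, Na

Na is in period 3, group 1; Ca is in period 4, group 2; In is in period 5, group 13.
Adding an electron releases more energy for atoms nearer the top right (short of the noble gases).
A diagonal step moves right (one effect) and down (the opposite effect) at once.
In > Ca: period and group pull opposite ways; the across-period shift dominates (29 vs 2 kJ/mol).
Na > In: period and group pull opposite ways; the down-group shift dominates (53 vs 29 kJ/mol).
Tabulated electron affinity (kJ/mol): Na 53, Ca 2, In 29.
So from lowest to highest: Ca < In < Na.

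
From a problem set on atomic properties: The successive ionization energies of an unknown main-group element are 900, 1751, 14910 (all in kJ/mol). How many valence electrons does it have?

2

Look for the largest jump between consecutive ionization energies: IE3/IE2 ≈ 8.5, far larger than any earlier ratio.
That jump marks the point where a core electron is being removed. So the atom has 2 valence electrons.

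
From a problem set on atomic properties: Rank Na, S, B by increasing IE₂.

S, B, Na

The second ionization energy removes an electron from the +1 ion. For each element: Na⁺ is the bare [Ne] core; S⁺ still has 5 valence electrons; B⁺ still has 2 valence electrons.
Pulling an electron out of a noble-gas core costs far more than removing a remaining valence electron, so Na sits at the high end of IE_2.
Valence configurations: S⁺ [Ne]3s²3p³, B⁺ [He]2s².
Tabulated IE_2 (kJ/mol): Na 4562, S 2252, B 2427.
Hence IE_2: S < B < Na.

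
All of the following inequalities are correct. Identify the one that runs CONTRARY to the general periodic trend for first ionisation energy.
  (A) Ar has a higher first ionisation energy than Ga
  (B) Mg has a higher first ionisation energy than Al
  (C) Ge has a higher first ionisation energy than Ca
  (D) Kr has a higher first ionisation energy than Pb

The general trend: first ionisation energy increases across a period and decreases down a group.
(A) Ar (period 3, group 18) vs Ga (period 4, group 13): the stated order agrees with the simple trend.
(B) Mg (period 3, group 2) vs Al (period 3, group 13): the stated order contradicts the simple trend.
(C) Ge (period 4, group 14) vs Ca (period 4, group 2): the stated order agrees with the simple trend.
(D) Kr (period 4, group 18) vs Pb (period 6, group 14): the stated order agrees with the simple trend.
The exception is (B): Al's single 3p electron is easier to remove than one from Mg's filled 3s².

(B)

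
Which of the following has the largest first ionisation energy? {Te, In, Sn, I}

I

In is in period 5, group 13; Sn is in period 5, group 14; Te is in period 5, group 16; I is in period 5, group 17.
IE₁ increases left→right with effective nuclear charge and decreases top→bottom as the valence shell moves farther out.
All lie in period 5, so first ionization energy increases left to right.
The largest first ionisation energy among these belongs to I.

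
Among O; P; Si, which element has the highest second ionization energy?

O

The second ionization energy removes an electron from the +1 ion. For each element: O⁺ still has 5 valence electrons; P⁺ still has 4 valence electrons; Si⁺ still has 3 valence electrons.
All are still removing valence electrons, so compare the +1 ions as you would atoms: IE_2 generally rises across a period (higher Z_eff) and falls down a group (larger shell), subject to the usual subshell exceptions.
Valence configurations: O⁺ [He]2s²2p³, P⁺ [Ne]3s²3p², Si⁺ [Ne]3s²3p¹.
The numbers (kJ/mol): O 3388, P 1907, Si 1577.
Hence IE_2: Si < P < O.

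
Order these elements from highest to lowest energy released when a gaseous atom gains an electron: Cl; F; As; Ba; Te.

F is in period 2, group 17; Cl is in period 3, group 17; As is in period 4, group 15; Te is in period 5, group 16; Ba is in period 6, group 2.
EA tends to increase across a period and decrease down a group, though the pattern is less regular than for IE or radius.
Here both period and group differ, so the two effects have to be weighed against each other.
As > Ba: relative to Ba, both the across-period and down-group shifts push As's electron affinity up.
Te > As: the two effects oppose for this pair; the across-period effect wins (190 vs 78 kJ/mol).
F > Te: both effects reinforce here, so F is clearly the higher of the two.
Cl > F: this pair runs against the simple trend — see the exception note.
Note the exception: Cl has a higher electron affinity than F, contrary to the simple trend — F's small 2p subshell makes the incoming electron feel strong e⁻–e⁻ repulsion, so Cl actually releases more energy on gaining an electron.
Approximate values (kJ/mol): F 328, Cl 349, As 78, Te 190, Ba 14.
So from highest to lowest: Cl > F > Te > As > Ba.

Cl, F, Te, As, Ba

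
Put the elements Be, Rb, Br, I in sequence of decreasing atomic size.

Rb > I > Br > Be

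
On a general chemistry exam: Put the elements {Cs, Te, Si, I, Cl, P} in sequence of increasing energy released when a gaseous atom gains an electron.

Cs, P, Si, Te, I, Cl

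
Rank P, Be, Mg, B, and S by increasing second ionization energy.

Mg < Be < P < S < B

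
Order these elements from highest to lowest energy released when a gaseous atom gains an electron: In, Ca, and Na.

Na > In > Ca

Adding an electron releases more energy for atoms nearer the top right (short of the noble gases).
These sit on a diagonal, where the across-period and down-group effects partly cancel.
In > Ca: period and group pull opposite ways; the across-period shift dominates (29 vs 2 kJ/mol).
Na > In: period and group pull opposite ways; the down-group shift dominates (53 vs 29 kJ/mol).
Approximate values (kJ/mol): Na 53, Ca 2, In 29.
So from highest to lowest: Na > In > Ca.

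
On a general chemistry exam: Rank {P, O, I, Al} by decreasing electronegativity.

O > I > P > Al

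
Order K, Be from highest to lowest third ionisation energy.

Be, K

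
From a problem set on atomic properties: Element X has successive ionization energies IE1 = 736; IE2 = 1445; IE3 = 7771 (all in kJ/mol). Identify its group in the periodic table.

Look for the largest jump between consecutive ionization energies: IE3/IE2 ≈ 5.4, far larger than any earlier ratio.
That jump marks the point where a core electron is being removed. So the atom has 2 valence electrons.
A main-group element with 2 valence electrons is in group 2.

Group 2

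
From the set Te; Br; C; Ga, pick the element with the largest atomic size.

Te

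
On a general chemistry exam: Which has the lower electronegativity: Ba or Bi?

Ba is in period 6, group 2; Bi is in period 6, group 15.
EN rises left→right (higher Z_eff, smaller atoms) and falls top→bottom (larger, more shielded atoms).
All lie in period 6, so electronegativity increases left to right.
So Ba has the lower electronegativity (Ba < Bi).

Ba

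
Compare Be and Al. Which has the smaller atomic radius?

Across a period the added protons contract the valence shell; down a group each new principal shell makes the atom larger.
A diagonal step moves right (one effect) and down (the opposite effect) at once.
Al > Be: the two effects oppose for this pair; the down-group effect wins (126 vs 102 pm).
Approximate values (pm): Be 102, Al 126.
So Be has the smaller atomic radius (Be < Al).

Be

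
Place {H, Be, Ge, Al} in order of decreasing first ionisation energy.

H, Be, Ge, Al

Removing the outermost electron gets harder across a period and easier down a group.
A diagonal step moves right (one effect) and down (the opposite effect) at once.
Ge > Al: period and group pull opposite ways; the across-period shift dominates (762 vs 578 kJ/mol).
Be > Ge: the two effects oppose for this pair; the down-group effect wins (900 vs 762 kJ/mol).
H > Be: period and group pull opposite ways; the down-group shift dominates (1312 vs 900 kJ/mol).
Approximate values (kJ/mol): H 1312, Be 900, Al 578, Ge 762.
So from highest to lowest: H > Be > Ge > Al.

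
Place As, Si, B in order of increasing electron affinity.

Adding an electron releases more energy for atoms nearer the top right (short of the noble gases).
These sit on a diagonal, where the across-period and down-group effects partly cancel.
As > B: the two effects oppose for this pair; the across-period effect wins (78 vs 27 kJ/mol).
Si > As: period and group pull opposite ways; the down-group shift dominates (134 vs 78 kJ/mol).
For reference (kJ/mol): B 27, Si 134, As 78.
So from lowest to highest: B < As < Si.

B < As < Si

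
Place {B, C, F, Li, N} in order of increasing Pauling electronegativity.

Li < B < C < N < F

Smaller atoms with higher effective nuclear charge are more electronegative.
All lie in period 2, so electronegativity increases left to right.
So from lowest to highest: Li < B < C < N < F.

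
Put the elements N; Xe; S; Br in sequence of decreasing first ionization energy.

N > Xe > Br > S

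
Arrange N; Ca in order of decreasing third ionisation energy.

Ca, N

IE_3 is the cost of taking one more electron from the +2 cation: N²⁺ still has 3 valence electrons; Ca²⁺ is the bare [Ar] core.
Breaking into a closed-shell core is much more expensive than removing a leftover valence electron — Ca has the largest IE_3 here.
The numbers (kJ/mol): N 4578, Ca 4912.
So the third ionization energies run N < Ca.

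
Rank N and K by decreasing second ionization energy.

K, N

IE_2 is the cost of taking one more electron from the +1 cation: N⁺ still has 4 valence electrons; K⁺ is the bare [Ar] core.
Core electrons are held far more tightly than valence electrons, so K tops the IE_2 order.
Approximate IE_2 values (kJ/mol): N 2856, K 3052.
Overall IE_2 order: N < K.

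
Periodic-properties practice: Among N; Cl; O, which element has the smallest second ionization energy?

Cl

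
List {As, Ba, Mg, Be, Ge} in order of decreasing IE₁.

First ionization energy rises across a period (greater Z_eff holds electrons more tightly) and falls down a group (valence electrons are farther from the nucleus).
Neither a single period nor a single group — weigh both effects.
Mg > Ba: they share group 2; the group trend gives Mg the larger value.
Ge > Mg: the two effects oppose for this pair; the across-period effect wins (762 vs 738 kJ/mol).
Be > Ge: period and group pull opposite ways; the down-group shift dominates (900 vs 762 kJ/mol).
As > Be: period and group pull opposite ways; the across-period shift dominates (947 vs 900 kJ/mol).
For reference (kJ/mol): Be 900, Mg 738, Ge 762, As 947, Ba 503.
So from highest to lowest: As > Be > Ge > Mg > Ba.

As > Be > Ge > Mg > Ba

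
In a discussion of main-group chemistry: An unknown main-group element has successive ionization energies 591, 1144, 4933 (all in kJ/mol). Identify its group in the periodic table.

Group 2

Look for the largest jump between consecutive ionization energies: IE3/IE2 ≈ 4.3, far larger than any earlier ratio.
That jump marks the point where a core electron is being removed. So the atom has 2 valence electrons.
A main-group element with 2 valence electrons is in group 2.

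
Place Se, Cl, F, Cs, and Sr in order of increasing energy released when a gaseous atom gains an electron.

Sr < Cs < Se < F < Cl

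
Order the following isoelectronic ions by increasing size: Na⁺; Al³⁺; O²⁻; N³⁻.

All of these have 10 electrons, so size is governed by nuclear charge alone: the more protons, the stronger the pull on the same electron cloud, and the smaller the ion.
Nuclear charges: Al³⁺ (Z=13), Na⁺ (Z=11), O²⁻ (Z=8), N³⁻ (Z=7).
Smallest to largest: Al³⁺ < Na⁺ < O²⁻ < N³⁻.

Al³⁺ < Na⁺ < O²⁻ < N³⁻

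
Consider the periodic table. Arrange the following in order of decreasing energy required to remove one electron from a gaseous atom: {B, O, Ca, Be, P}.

O > P > Be > B > Ca

Removing the outermost electron gets harder across a period and easier down a group.
Neither a single period nor a single group — weigh both effects.
B > Ca: relative to Ca, both the across-period and down-group shifts push B's first ionization energy up.
Be > B: this pair runs against the simple trend — see the exception note.
P > Be: period and group pull opposite ways; the across-period shift dominates (1012 vs 900 kJ/mol).
O > P: both effects reinforce here, so O is clearly the higher of the two.
Note the exception: Be has a higher first ionization energy than B, contrary to the simple trend — removing B's lone 2p electron is easier than breaking Be's filled 2s².
Tabulated first ionization energy (kJ/mol): Be 900, B 801, O 1314, P 1012, Ca 590.
So from highest to lowest: O > P > Be > B > Ca.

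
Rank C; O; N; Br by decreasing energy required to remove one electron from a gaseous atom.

N > O > Br > C

C is in period 2, group 14; N is in period 2, group 15; O is in period 2, group 16; Br is in period 4, group 17.
First ionization energy rises across a period (greater Z_eff holds electrons more tightly) and falls down a group (valence electrons are farther from the nucleus).
Here both period and group differ, so the two effects have to be weighed against each other.
Br > C: period and group pull opposite ways; the across-period shift dominates (1140 vs 1086 kJ/mol).
O > Br: the two effects oppose for this pair; the down-group effect wins (1314 vs 1140 kJ/mol).
N > O: this pair runs against the simple trend — see the exception note.
Note the exception: N has a higher first ionization energy than O, contrary to the simple trend — pairing an electron in O's 2p⁴ costs repulsion energy, so O ionizes more easily than half-filled N (2p³).
Tabulated first ionization energy (kJ/mol): C 1086, N 1402, O 1314, Br 1140.
So from highest to lowest: N > O > Br > C.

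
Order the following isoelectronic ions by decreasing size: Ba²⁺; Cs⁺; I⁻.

I⁻ > Cs⁺ > Ba²⁺

All of these have 54 electrons, so size is governed by nuclear charge alone: the more protons, the stronger the pull on the same electron cloud, and the smaller the ion.
Nuclear charges: Ba²⁺ (Z=56), Cs⁺ (Z=55), I⁻ (Z=53).
Largest to smallest: I⁻ > Cs⁺ > Ba²⁺.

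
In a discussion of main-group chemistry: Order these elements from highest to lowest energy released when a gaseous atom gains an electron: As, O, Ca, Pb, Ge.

Electron affinity generally becomes more exothermic across a period toward the halogens and less exothermic down a group.
Here both period and group differ, so the two effects have to be weighed against each other.
Pb > Ca: the two effects oppose for this pair; the across-period effect wins (35 vs 2 kJ/mol).
As > Pb: both effects reinforce here, so As is clearly the higher of the two.
Ge > As: this pair runs against the simple trend — see the exception note.
O > Ge: relative to Ge, both the across-period and down-group shifts push O's electron affinity up.
Note the exception: Ge has a higher electron affinity than As, contrary to the simple trend — adding an electron to As's half-filled 4p³ is unfavourable, so Ge (4p²) has the more exothermic EA.
Approximate values (kJ/mol): O 141, Ca 2, Ge 119, As 78, Pb 35.
So from highest to lowest: O > Ge > As > Pb > Ca.

O > Ge > As > Pb > Ca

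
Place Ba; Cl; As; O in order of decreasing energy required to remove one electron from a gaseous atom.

O is in period 2, group 16; Cl is in period 3, group 17; As is in period 4, group 15; Ba is in period 6, group 2.
Removing the outermost electron gets harder across a period and easier down a group.
Here both period and group differ, so the two effects have to be weighed against each other.
As > Ba: both effects reinforce here, so As is clearly the higher of the two.
Cl > As: relative to As, both the across-period and down-group shifts push Cl's first ionization energy up.
O > Cl: the two effects oppose for this pair; the down-group effect wins (1314 vs 1251 kJ/mol).
Approximate values (kJ/mol): O 1314, Cl 1251, As 947, Ba 503.
So from highest to lowest: O > Cl > As > Ba.

O > Cl > As > Ba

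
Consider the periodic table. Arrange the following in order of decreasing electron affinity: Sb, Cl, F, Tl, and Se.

Cl, F, Se, Sb, Tl

Adding an electron releases more energy for atoms nearer the top right (short of the noble gases).
These span different periods and groups, so the two trends combine.
Sb > Tl: both effects reinforce here, so Sb is clearly the higher of the two.
Se > Sb: relative to Sb, both the across-period and down-group shifts push Se's electron affinity up.
F > Se: both effects reinforce here, so F is clearly the higher of the two.
Cl > F: this pair runs against the simple trend — see the exception note.
Note the exception: Cl has a higher electron affinity than F, contrary to the simple trend — F's small 2p subshell makes the incoming electron feel strong e⁻–e⁻ repulsion, so Cl actually releases more energy on gaining an electron.
Approximate values (kJ/mol): F 328, Cl 349, Se 195, Sb 103, Tl 19.
So from highest to lowest: Cl > F > Se > Sb > Tl.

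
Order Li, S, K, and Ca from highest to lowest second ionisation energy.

Li, K, S, Ca

After 1 electron has been removed, what remains? Li⁺ is the bare [He] core; S⁺ still has 5 valence electrons; K⁺ is the bare [Ar] core; Ca⁺ still has 1 valence electron.
Pulling an electron out of a noble-gas core costs far more than removing a remaining valence electron, so K and Li sit at the high end of IE_2.
Valence configurations: S⁺ [Ne]3s²3p³, Ca⁺ [Ar]4s¹.
Approximate IE_2 values (kJ/mol): Li 7298, S 2252, K 3052, Ca 1145.
Putting it together, IE_2: Ca < S < K < Li.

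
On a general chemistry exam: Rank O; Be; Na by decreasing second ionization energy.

Na > O > Be

IE_2 is the cost of taking one more electron from the +1 cation: O⁺ still has 5 valence electrons; Be⁺ still has 1 valence electron; Na⁺ is the bare [Ne] core.
Pulling an electron out of a noble-gas core costs far more than removing a remaining valence electron, so Na sits at the high end of IE_2.
Valence configurations: O⁺ [He]2s²2p³, Be⁺ [He]2s¹.
Approximate IE_2 values (kJ/mol): O 3388, Be 1757, Na 4562.
Overall IE_2 order: Be < O < Na.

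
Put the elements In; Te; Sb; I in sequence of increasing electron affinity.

In is in period 5, group 13; Sb is in period 5, group 15; Te is in period 5, group 16; I is in period 5, group 17.
Electron affinity generally becomes more exothermic across a period toward the halogens and less exothermic down a group.
All lie in period 5, so electron affinity increases left to right.
So from lowest to highest: In < Sb < Te < I.

In < Sb < Te < I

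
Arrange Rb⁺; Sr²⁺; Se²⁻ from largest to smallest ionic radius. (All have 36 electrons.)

Se²⁻ > Rb⁺ > Sr²⁺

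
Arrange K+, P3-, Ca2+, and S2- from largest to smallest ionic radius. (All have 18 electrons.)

All of these have 18 electrons, so size is governed by nuclear charge alone: the more protons, the stronger the pull on the same electron cloud, and the smaller the ion.
Nuclear charges: Ca2+ (Z=20), K+ (Z=19), S2- (Z=16), P3- (Z=15).
Largest to smallest: P3- > S2- > K+ > Ca2+.

P3-, S2-, K+, Ca2+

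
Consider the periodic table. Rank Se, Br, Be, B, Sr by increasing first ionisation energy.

Be is in period 2, group 2; B is in period 2, group 13; Se is in period 4, group 16; Br is in period 4, group 17; Sr is in period 5, group 2.
IE₁ increases left→right with effective nuclear charge and decreases top→bottom as the valence shell moves farther out.
Neither a single period nor a single group — weigh both effects.
B > Sr: relative to Sr, both the across-period and down-group shifts push B's first ionization energy up.
Be > B: this pair runs against the simple trend — see the exception note.
Se > Be: the two effects oppose for this pair; the across-period effect wins (941 vs 900 kJ/mol).
Br > Se: Br lies to the right of Se in period 4, so the across-period effect alone puts Br higher.
Note the exception: Be has a higher first ionization energy than B, contrary to the simple trend — removing B's lone 2p electron is easier than breaking Be's filled 2s².
Tabulated first ionization energy (kJ/mol): Be 900, B 801, Se 941, Br 1140, Sr 550.
So from lowest to highest: Sr < B < Be < Se < Br.

Sr < B < Be < Se < Br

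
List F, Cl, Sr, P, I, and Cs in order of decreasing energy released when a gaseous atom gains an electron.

Cl > F > I > P > Cs > Sr

F is in period 2, group 17; P is in period 3, group 15; Cl is in period 3, group 17; Sr is in period 5, group 2; I is in period 5, group 17; Cs is in period 6, group 1.
Adding an electron releases more energy for atoms nearer the top right (short of the noble gases).
Neither a single period nor a single group — weigh both effects.
Cs > Sr: this pair runs against the simple trend — see the exception note.
P > Cs: relative to Cs, both the across-period and down-group shifts push P's electron affinity up.
I > P: the two effects oppose for this pair; the across-period effect wins (295 vs 72 kJ/mol).
F > I: F sits above I in group 17, so the down-group effect alone puts F higher.
Cl > F: this pair runs against the simple trend — see the exception note.
Note the exception: Cs has a higher electron affinity than Sr, contrary to the simple trend — adding an electron to Sr (ns²) has to open a new, higher-energy np subshell, which is unfavourable.
Note the exception: Cl has a higher electron affinity than F, contrary to the simple trend — F's small 2p subshell makes the incoming electron feel strong e⁻–e⁻ repulsion, so Cl actually releases more energy on gaining an electron.
Approximate values (kJ/mol): F 328, P 72, Cl 349, Sr 5, I 295, Cs 46.
So from highest to lowest: Cl > F > I > P > Cs > Sr.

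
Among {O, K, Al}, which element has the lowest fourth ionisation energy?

The fourth ionization energy removes an electron from the +3 ion. For each element: O³⁺ still has 3 valence electrons; K³⁺ is already 2 electrons into the core; Al³⁺ is the bare [Ne] core.
Usually core removal costs more than valence removal, but here the competition is close: a tightly held n=2 valence electron can cost more to remove than an n=3 core electron, so the actual values have to decide it.
Tabulated IE_4 (kJ/mol): O 7469, K 5877, Al 11577.
So the fourth ionization energies run K < O < Al.

K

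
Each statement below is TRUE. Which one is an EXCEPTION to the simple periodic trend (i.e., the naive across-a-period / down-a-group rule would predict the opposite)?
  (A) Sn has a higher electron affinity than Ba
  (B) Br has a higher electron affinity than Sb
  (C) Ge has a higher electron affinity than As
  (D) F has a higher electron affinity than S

The general trend: electron affinity increases across a period and decreases down a group.
(A) Sn (period 5, group 14) vs Ba (period 6, group 2): the stated order agrees with the simple trend.
(B) Br (period 4, group 17) vs Sb (period 5, group 15): the stated order agrees with the simple trend.
(C) Ge (period 4, group 14) vs As (period 4, group 15): the stated order contradicts the simple trend.
(D) F (period 2, group 17) vs S (period 3, group 16): the stated order agrees with the simple trend.
The exception is (C): adding an electron to As's half-filled 4p³ is unfavourable, so Ge (4p²) has the more exothermic EA.

(C)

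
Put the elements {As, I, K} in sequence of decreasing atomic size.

Atomic radius shrinks across a period as nuclear charge pulls the same shell inward, and grows down a group as new shells are added.
These span different periods and groups, so the two trends combine.
I > As: period and group pull opposite ways; the down-group shift dominates (133 vs 121 pm).
K > I: the two effects oppose for this pair; the across-period effect wins (196 vs 133 pm).
For reference (pm): K 196, As 121, I 133.
So from largest to smallest: K > I > As.

K, I, As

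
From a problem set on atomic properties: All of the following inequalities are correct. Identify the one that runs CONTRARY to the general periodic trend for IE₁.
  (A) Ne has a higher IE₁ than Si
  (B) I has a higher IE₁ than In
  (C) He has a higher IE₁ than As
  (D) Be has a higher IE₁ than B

The general trend: IE₁ increases across a period and decreases down a group.
(A) Ne (period 2, group 18) vs Si (period 3, group 14): the stated order agrees with the simple trend.
(B) I (period 5, group 17) vs In (period 5, group 13): the stated order agrees with the simple trend.
(C) He (period 1, group 18) vs As (period 4, group 15): the stated order agrees with the simple trend.
(D) Be (period 2, group 2) vs B (period 2, group 13): the stated order contradicts the simple trend.
The exception is (D): removing B's lone 2p electron is easier than breaking Be's filled 2s².

(D)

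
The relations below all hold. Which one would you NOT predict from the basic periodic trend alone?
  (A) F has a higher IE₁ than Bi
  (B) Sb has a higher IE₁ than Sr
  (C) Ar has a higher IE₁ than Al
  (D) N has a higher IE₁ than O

(D)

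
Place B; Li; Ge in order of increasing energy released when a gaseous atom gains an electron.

Li is in period 2, group 1; B is in period 2, group 13; Ge is in period 4, group 14.
Adding an electron releases more energy for atoms nearer the top right (short of the noble gases).
Here both period and group differ, so the two effects have to be weighed against each other.
Li > B: this pair runs against the simple trend — see the exception note.
Ge > Li: period and group pull opposite ways; the across-period shift dominates (119 vs 60 kJ/mol).
Note the exception: Li has a higher electron affinity than B, contrary to the simple trend — B's ns²np¹ configuration gives only a small electron affinity — the sparsely filled np subshell binds an added electron weakly.
For reference (kJ/mol): Li 60, B 27, Ge 119.
So from lowest to highest: B < Li < Ge.

B < Li < Ge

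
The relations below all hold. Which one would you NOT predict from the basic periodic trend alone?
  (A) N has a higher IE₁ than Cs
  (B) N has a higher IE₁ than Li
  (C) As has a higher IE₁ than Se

The general trend: IE₁ increases across a period and decreases down a group.
(A) N (period 2, group 15) vs Cs (period 6, group 1): the stated order agrees with the simple trend.
(B) N (period 2, group 15) vs Li (period 2, group 1): the stated order agrees with the simple trend.
(C) As (period 4, group 15) vs Se (period 4, group 16): the stated order contradicts the simple trend.
The exception is (C): Se (4p⁴) ionizes more easily than half-filled As (4p³).

(C)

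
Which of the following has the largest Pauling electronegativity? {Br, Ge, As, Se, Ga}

Br

Smaller atoms with higher effective nuclear charge are more electronegative.
All lie in period 4, so electronegativity increases left to right.
The largest Pauling electronegativity among these belongs to Br.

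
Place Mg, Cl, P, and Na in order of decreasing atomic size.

Na is in period 3, group 1; Mg is in period 3, group 2; P is in period 3, group 15; Cl is in period 3, group 17.
Atomic radius shrinks across a period as nuclear charge pulls the same shell inward, and grows down a group as new shells are added.
All lie in period 3, so atomic radius increases right to left.
So from largest to smallest: Na > Mg > P > Cl.

Na > Mg > P > Cl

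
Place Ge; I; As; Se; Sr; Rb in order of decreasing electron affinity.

I > Se > Ge > As > Rb > Sr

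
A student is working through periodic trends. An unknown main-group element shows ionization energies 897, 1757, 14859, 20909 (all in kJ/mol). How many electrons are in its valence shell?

Look for the largest jump between consecutive ionization energies: IE3/IE2 ≈ 8.5, far larger than any earlier ratio.
That jump marks the point where a core electron is being removed. So the atom has 2 valence electrons.

2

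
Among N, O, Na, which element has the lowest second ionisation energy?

Consider each +1 ion: N⁺ still has 4 valence electrons; O⁺ still has 5 valence electrons; Na⁺ is the bare [Ne] core.
Core electrons are held far more tightly than valence electrons, so Na tops the IE_2 order.
Valence configurations: N⁺ [He]2s²2p², O⁺ [He]2s²2p³.
Approximate IE_2 values (kJ/mol): N 2856, O 3388, Na 4562.
So the second ionization energies run N < O < Na.

N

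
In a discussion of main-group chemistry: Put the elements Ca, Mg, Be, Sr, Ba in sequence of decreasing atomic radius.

Ba > Sr > Ca > Mg > Be

Be is in period 2, group 2; Mg is in period 3, group 2; Ca is in period 4, group 2; Sr is in period 5, group 2; Ba is in period 6, group 2.
Across a period the added protons contract the valence shell; down a group each new principal shell makes the atom larger.
All are in group 2, so atomic radius increases down the group.
So from largest to smallest: Ba > Sr > Ca > Mg > Be.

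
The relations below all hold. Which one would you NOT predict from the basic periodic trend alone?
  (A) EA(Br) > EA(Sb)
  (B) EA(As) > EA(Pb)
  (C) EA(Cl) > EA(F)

(C)

The general trend: electron affinity increases across a period and decreases down a group.
(A) Br (period 4, group 17) vs Sb (period 5, group 15): the stated order agrees with the simple trend.
(B) As (period 4, group 15) vs Pb (period 6, group 14): the stated order agrees with the simple trend.
(C) Cl (period 3, group 17) vs F (period 2, group 17): the stated order contradicts the simple trend.
The exception is (C): F's small 2p subshell makes the incoming electron feel strong e⁻–e⁻ repulsion, so Cl actually releases more energy on gaining an electron.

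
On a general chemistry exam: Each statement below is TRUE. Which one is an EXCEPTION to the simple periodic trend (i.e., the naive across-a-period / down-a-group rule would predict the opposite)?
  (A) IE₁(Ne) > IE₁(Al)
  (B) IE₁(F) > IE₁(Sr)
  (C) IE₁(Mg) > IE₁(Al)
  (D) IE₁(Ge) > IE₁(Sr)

(C)

The general trend: IE₁ increases across a period and decreases down a group.
(A) Ne (period 2, group 18) vs Al (period 3, group 13): the stated order agrees with the simple trend.
(B) F (period 2, group 17) vs Sr (period 5, group 2): the stated order agrees with the simple trend.
(C) Mg (period 3, group 2) vs Al (period 3, group 13): the stated order contradicts the simple trend.
(D) Ge (period 4, group 14) vs Sr (period 5, group 2): the stated order agrees with the simple trend.
The exception is (C): Al's single 3p electron is easier to remove than one from Mg's filled 3s².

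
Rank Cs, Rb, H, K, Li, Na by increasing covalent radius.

H is in period 1, group 1; Li is in period 2, group 1; Na is in period 3, group 1; K is in period 4, group 1; Rb is in period 5, group 1; Cs is in period 6, group 1.
Moving right in a period, electrons are added to the same shell under a stronger nuclear pull, so atoms get smaller; moving down, a new shell is opened and atoms get larger.
All are in group 1, so atomic radius increases down the group.
So from smallest to largest: H < Li < Na < K < Rb < Cs.

H < Li < Na < K < Rb < Cs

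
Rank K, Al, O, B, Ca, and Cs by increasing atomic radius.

Across a period the added protons contract the valence shell; down a group each new principal shell makes the atom larger.
These span different periods and groups, so the two trends combine.
B > O: B lies to the left of O in period 2, so the across-period effect alone puts B larger.
Al > B: Al sits below B in group 13, so the down-group effect alone puts Al larger.
Ca > Al: relative to Al, both the across-period and down-group shifts push Ca's atomic radius up.
K > Ca: both are in period 4; the period trend gives K the larger value.
Cs > K: they share group 1; the group trend gives Cs the larger value.
Approximate values (pm): B 85, O 63, Al 126, K 196, Ca 171, Cs 232.
So from smallest to largest: O < B < Al < Ca < K < Cs.

O, B, Al, Ca, K, Cs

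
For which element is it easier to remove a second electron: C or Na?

C

The second ionization energy removes an electron from the +1 ion. For each element: C⁺ still has 3 valence electrons; Na⁺ is the bare [Ne] core.
Breaking into a closed-shell core is much more expensive than removing a leftover valence electron — Na has the largest IE_2 here.
The numbers (kJ/mol): C 2353, Na 4562.
Hence IE_2: C < Na.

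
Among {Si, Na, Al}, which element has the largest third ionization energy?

Na

Consider each +2 ion: Si²⁺ still has 2 valence electrons; Na²⁺ is already 1 electron into the core; Al²⁺ still has 1 valence electron.
Breaking into a closed-shell core is much more expensive than removing a leftover valence electron — Na has the largest IE_3 here.
Valence configurations: Si²⁺ [Ne]3s², Al²⁺ [Ne]3s¹.
The numbers (kJ/mol): Si 3232, Na 6910, Al 2745.
Hence IE_3: Al < Si < Na.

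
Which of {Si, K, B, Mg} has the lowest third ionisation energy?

IE_3 is the cost of taking one more electron from the +2 cation: Si²⁺ still has 2 valence electrons; K²⁺ is already 1 electron into the core; B²⁺ still has 1 valence electron; Mg²⁺ is the bare [Ne] core.
Pulling an electron out of a noble-gas core costs far more than removing a remaining valence electron, so K and Mg sit at the high end of IE_3.
Valence configurations: Si²⁺ [Ne]3s², B²⁺ [He]2s¹.
Tabulated IE_3 (kJ/mol): Si 3232, K 4420, B 3660, Mg 7733.
So the third ionization energies run Si < B < K < Mg.

Si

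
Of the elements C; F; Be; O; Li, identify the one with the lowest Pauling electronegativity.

Li

Li is in period 2, group 1; Be is in period 2, group 2; C is in period 2, group 14; O is in period 2, group 16; F is in period 2, group 17.
Electronegativity increases across a period and decreases down a group, tracking effective nuclear charge and atomic size.
All lie in period 2, so electronegativity increases left to right.
The lowest Pauling electronegativity among these belongs to Li.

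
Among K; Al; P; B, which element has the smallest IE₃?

Al

The third ionization energy removes an electron from the +2 ion. For each element: K²⁺ is already 1 electron into the core; Al²⁺ still has 1 valence electron; P²⁺ still has 3 valence electrons; B²⁺ still has 1 valence electron.
Breaking into a closed-shell core is much more expensive than removing a leftover valence electron — K has the largest IE_3 here.
Valence configurations: Al²⁺ [Ne]3s¹, P²⁺ [Ne]3s²3p¹, B²⁺ [He]2s¹.
Approximate IE_3 values (kJ/mol): K 4420, Al 2745, P 2914, B 3660.
So the third ionization energies run Al < P < B < K.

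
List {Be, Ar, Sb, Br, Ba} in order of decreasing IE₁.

Be is in period 2, group 2; Ar is in period 3, group 18; Br is in period 4, group 17; Sb is in period 5, group 15; Ba is in period 6, group 2.
First ionization energy rises across a period (greater Z_eff holds electrons more tightly) and falls down a group (valence electrons are farther from the nucleus).
Neither a single period nor a single group — weigh both effects.
Sb > Ba: relative to Ba, both the across-period and down-group shifts push Sb's first ionization energy up.
Be > Sb: the two effects oppose for this pair; the down-group effect wins (900 vs 831 kJ/mol).
Br > Be: period and group pull opposite ways; the across-period shift dominates (1140 vs 900 kJ/mol).
Ar > Br: relative to Br, both the across-period and down-group shifts push Ar's first ionization energy up.
For reference (kJ/mol): Be 900, Ar 1521, Br 1140, Sb 831, Ba 503.
So from highest to lowest: Ar > Br > Be > Sb > Ba.

Ar > Br > Be > Sb > Ba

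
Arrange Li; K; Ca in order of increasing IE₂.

IE_2 is the cost of taking one more electron from the +1 cation: Li⁺ is the bare [He] core; K⁺ is the bare [Ar] core; Ca⁺ still has 1 valence electron.
Breaking into a closed-shell core is much more expensive than removing a leftover valence electron — K and Li have the largest IE_2 here.
Approximate IE_2 values (kJ/mol): Li 7298, K 3052, Ca 1145.
So the second ionization energies run Ca < K < Li.

Ca < K < Li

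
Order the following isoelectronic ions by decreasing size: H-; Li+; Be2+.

H- > Li+ > Be2+

All of these have 2 electrons, so size is governed by nuclear charge alone: the more protons, the stronger the pull on the same electron cloud, and the smaller the ion.
Nuclear charges: Be2+ (Z=4), Li+ (Z=3), H- (Z=1).
Largest to smallest: H- > Li+ > Be2+.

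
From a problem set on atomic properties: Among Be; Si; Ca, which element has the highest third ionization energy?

The third ionization energy removes an electron from the +2 ion. For each element: Be²⁺ is the bare [He] core; Si²⁺ still has 2 valence electrons; Ca²⁺ is the bare [Ar] core.
Core electrons are held far more tightly than valence electrons, so Ca and Be top the IE_3 order.
The numbers (kJ/mol): Be 14849, Si 3232, Ca 4912.
Overall IE_3 order: Si < Ca < Be.

Be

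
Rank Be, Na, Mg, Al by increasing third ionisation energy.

Al, Na, Mg, Be

IE_3 is the cost of taking one more electron from the +2 cation: Be²⁺ is the bare [He] core; Na²⁺ is already 1 electron into the core; Mg²⁺ is the bare [Ne] core; Al²⁺ still has 1 valence electron.
Breaking into a closed-shell core is much more expensive than removing a leftover valence electron — Na, Mg and Be have the largest IE_3 here.
Approximate IE_3 values (kJ/mol): Be 14849, Na 6910, Mg 7733, Al 2745.
So the third ionization energies run Al < Na < Mg < Be.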